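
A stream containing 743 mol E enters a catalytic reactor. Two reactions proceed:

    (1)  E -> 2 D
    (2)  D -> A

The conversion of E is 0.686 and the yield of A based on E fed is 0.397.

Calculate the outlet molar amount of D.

724 mol

Conversion of E: E consumed = 1ξ₁ = 0.686 × 743 → ξ₁ = 509.7 mol.
Yield of A: 1ξ₂ / 743 = 0.397 → ξ₂ = 295 mol.
Outlet amounts (n = n₀ + Σ ν·ξ):
  E: 743 − 1(509.7) = 233.3
  D: 0 + 2(509.7) − 1(295) = 724.4
  A: 0 + 1(295) = 295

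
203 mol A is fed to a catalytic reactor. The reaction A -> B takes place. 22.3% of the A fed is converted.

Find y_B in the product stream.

A reacted = 0.223 × 203 = 45.27 mol; ν_A = −1, so ξ = 45.27/1 = 45.27 mol.
Outlet amounts (n = n₀ + ν ξ):
  A: 203 − 1(45.27) = 157.7
  B: 0 + 1(45.27) = 45.27
Total out = 203 mol; y_B = 45.27 / 203 = 0.223.

0.223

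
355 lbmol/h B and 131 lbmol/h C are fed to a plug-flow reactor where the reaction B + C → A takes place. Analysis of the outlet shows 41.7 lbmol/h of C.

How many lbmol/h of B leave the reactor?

For C: n = n₀ − 1ξ → 41.7 = 131 − 1ξ, giving ξ = 89.3 lbmol/h.
Outlet amounts (n = n₀ + ν ξ):
  B: 355 − 1(89.3) = 265.7
  C: 131 − 1(89.3) = 41.7
  A: 0 + 1(89.3) = 89.3

266 lbmol/h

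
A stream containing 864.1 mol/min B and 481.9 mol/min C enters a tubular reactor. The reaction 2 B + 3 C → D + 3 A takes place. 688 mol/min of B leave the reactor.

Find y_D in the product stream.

0.07

For B: n = n₀ − 2ξ → 688 = 864.1 − 2ξ, giving ξ = 88.05 mol/min.
Outlet amounts (n = n₀ + ν ξ):
  B: 864.1 − 2(88.05) = 688
  C: 481.9 − 3(88.05) = 217.7
  D: 0 + 1(88.05) = 88.05
  A: 0 + 3(88.05) = 264.2
Total out = 1258 mol/min; y_D = 88.05 / 1258 = 0.06999.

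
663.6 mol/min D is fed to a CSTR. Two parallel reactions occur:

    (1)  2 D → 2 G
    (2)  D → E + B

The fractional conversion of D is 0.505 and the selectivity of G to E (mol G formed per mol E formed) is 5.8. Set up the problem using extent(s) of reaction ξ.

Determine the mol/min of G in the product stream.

286 mol/min

Conversion of D: D consumed = 0.505 × 663.6 = 335.1 mol/min = 2ξ₁ + 1ξ₂.
Selectivity: 2ξ₁ / (1ξ₂) = 5.8 → ξ₁ = 2.9 ξ₂.
Substitute: (2·2.9 + 1) ξ₂ = 335.1 → ξ₂ = 49.28 mol/min, ξ₁ = 142.9 mol/min.
Outlet amounts (n = n₀ + Σ ν·ξ):
  D: 663.6 − 2(142.9) − 1(49.28) = 328.5
  G: 0 + 2(142.9) = 285.8
  E: 0 + 1(49.28) = 49.28
  B: 0 + 1(49.28) = 49.28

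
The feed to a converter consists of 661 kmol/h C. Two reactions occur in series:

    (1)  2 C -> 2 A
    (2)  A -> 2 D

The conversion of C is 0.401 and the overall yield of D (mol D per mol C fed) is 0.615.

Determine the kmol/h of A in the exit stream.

Conversion of C: C consumed = 2ξ₁ = 0.401 × 661 → ξ₁ = 132.5 kmol/h.
Yield of D: 2ξ₂ / 661 = 0.615 → ξ₂ = 203.3 kmol/h.
Outlet amounts (n = n₀ + Σ ν·ξ):
  C: 661 − 2(132.5) = 395.9
  A: 0 + 2(132.5) − 1(203.3) = 61.8
  D: 0 + 2(203.3) = 406.5

61.8 kmol/h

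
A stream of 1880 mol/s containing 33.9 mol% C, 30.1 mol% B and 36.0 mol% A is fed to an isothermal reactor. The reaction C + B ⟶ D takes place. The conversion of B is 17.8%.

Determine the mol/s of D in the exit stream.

101 mol/s

B reacted = 0.178 × 565.9 = 100.7 mol/s; ν_B = −1, so ξ = 100.7/1 = 100.7 mol/s.
Outlet amounts (n = n₀ + ν ξ):
  C: 637.3 − 1(100.7) = 536.6
  B: 565.9 − 1(100.7) = 465.2
  D: 0 + 1(100.7) = 100.7
  A: 676.8 (inert)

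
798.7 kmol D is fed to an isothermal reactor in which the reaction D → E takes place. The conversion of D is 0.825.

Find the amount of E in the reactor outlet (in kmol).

659 kmol

D reacted = 0.825 × 798.7 = 658.9 kmol; ν_D = −1, so ξ = 658.9/1 = 658.9 kmol.
Outlet amounts (n = n₀ + ν ξ):
  D: 798.7 − 1(658.9) = 139.8
  E: 0 + 1(658.9) = 658.9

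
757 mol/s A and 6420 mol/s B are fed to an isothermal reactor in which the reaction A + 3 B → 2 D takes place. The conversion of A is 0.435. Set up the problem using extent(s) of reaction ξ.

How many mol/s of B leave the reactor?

5430 mol/s

A reacted = 0.435 × 757 = 329.3 mol/s; ν_A = −1, so ξ = 329.3/1 = 329.3 mol/s.
Outlet amounts (n = n₀ + ν ξ):
  A: 757 − 1(329.3) = 427.7
  B: 6420 − 3(329.3) = 5432
  D: 0 + 2(329.3) = 658.6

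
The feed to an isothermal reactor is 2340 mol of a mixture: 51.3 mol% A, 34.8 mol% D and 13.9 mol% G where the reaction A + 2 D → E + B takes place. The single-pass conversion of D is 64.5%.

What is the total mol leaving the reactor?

2080 mol

D reacted = 0.645 × 814.3 = 525.2 mol; ν_D = −2, so ξ = 525.2/2 = 262.6 mol.
Outlet amounts (n = n₀ + ν ξ):
  A: 1200 − 1(262.6) = 937.8
  D: 814.3 − 2(262.6) = 289.1
  E: 0 + 1(262.6) = 262.6
  B: 0 + 1(262.6) = 262.6
  G: 325.3 (inert)
Total out = 937.8 + 289.1 + 262.6 + 262.6 + 325.3 = 2077 mol.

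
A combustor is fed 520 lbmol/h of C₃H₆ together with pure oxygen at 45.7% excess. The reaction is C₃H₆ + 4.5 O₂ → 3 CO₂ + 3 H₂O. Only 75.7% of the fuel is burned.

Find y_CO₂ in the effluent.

0.286

Stoichiometric O₂ = 4.5 × 520 = 2340 lbmol/h; O₂ fed = 2340 × 1.457 = 3409 lbmol/h.
Fuel reacted = 0.757 × 520 → ξ = 393.6 lbmol/h.
Outlet (n = n₀ + ν ξ):
  C₃H₆: 520 − 1(393.6) = 126.4
  O₂: 3409 − 4.5(393.6) = 1638
  CO₂: 0 + 3(393.6) = 1181
  H₂O: 0 + 3(393.6) = 1181
Total out = 4126 lbmol/h; y_CO₂ = 1181 / 4126 = 0.2862.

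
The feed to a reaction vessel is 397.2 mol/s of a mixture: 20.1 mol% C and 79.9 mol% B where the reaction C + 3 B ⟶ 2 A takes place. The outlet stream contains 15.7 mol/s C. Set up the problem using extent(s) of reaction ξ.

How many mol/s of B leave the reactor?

For C: n = n₀ − 1ξ → 15.7 = 79.84 − 1ξ, giving ξ = 64.14 mol/s.
Outlet amounts (n = n₀ + ν ξ):
  C: 79.84 − 1(64.14) = 15.7
  B: 317.4 − 3(64.14) = 125
  A: 0 + 2(64.14) = 128.3

125 mol/s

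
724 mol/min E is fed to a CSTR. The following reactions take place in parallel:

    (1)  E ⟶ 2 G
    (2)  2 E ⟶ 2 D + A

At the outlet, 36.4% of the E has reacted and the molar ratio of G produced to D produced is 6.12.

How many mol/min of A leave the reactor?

Conversion of E: E consumed = 0.364 × 724 = 263.5 mol/min = 1ξ₁ + 2ξ₂.
Selectivity: 2ξ₁ / (2ξ₂) = 6.12 → ξ₁ = 6.12 ξ₂.
Substitute: (1·6.12 + 2) ξ₂ = 263.5 → ξ₂ = 32.46 mol/min, ξ₁ = 198.6 mol/min.
Outlet amounts (n = n₀ + Σ ν·ξ):
  E: 724 − 1(198.6) − 2(32.46) = 460.5
  G: 0 + 2(198.6) = 397.3
  D: 0 + 2(32.46) = 64.91
  A: 0 + 1(32.46) = 32.46

32.5 mol/min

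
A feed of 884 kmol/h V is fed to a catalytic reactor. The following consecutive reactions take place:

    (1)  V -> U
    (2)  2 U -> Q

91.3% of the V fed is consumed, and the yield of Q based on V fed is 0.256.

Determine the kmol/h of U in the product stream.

354 kmol/h

Conversion of V: V consumed = 1ξ₁ = 0.913 × 884 → ξ₁ = 807.1 kmol/h.
Yield of Q: 1ξ₂ / 884 = 0.256 → ξ₂ = 226.3 kmol/h.
Outlet amounts (n = n₀ + Σ ν·ξ):
  V: 884 − 1(807.1) = 76.91
  U: 0 + 1(807.1) − 2(226.3) = 354.5
  Q: 0 + 1(226.3) = 226.3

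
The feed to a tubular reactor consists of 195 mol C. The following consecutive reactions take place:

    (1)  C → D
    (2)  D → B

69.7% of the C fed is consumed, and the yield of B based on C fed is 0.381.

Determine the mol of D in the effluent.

61.6 mol

Conversion of C: C consumed = 1ξ₁ = 0.697 × 195 → ξ₁ = 135.9 mol.
Yield of B: 1ξ₂ / 195 = 0.381 → ξ₂ = 74.3 mol.
Outlet amounts (n = n₀ + Σ ν·ξ):
  C: 195 − 1(135.9) = 59.09
  D: 0 + 1(135.9) − 1(74.3) = 61.62
  B: 0 + 1(74.3) = 74.3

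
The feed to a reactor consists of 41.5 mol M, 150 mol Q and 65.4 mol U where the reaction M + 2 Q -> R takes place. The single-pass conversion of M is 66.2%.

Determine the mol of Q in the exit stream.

M reacted = 0.662 × 41.5 = 27.47 mol; ν_M = −1, so ξ = 27.47/1 = 27.47 mol.
Outlet amounts (n = n₀ + ν ξ):
  M: 41.5 − 1(27.47) = 14.03
  Q: 150 − 2(27.47) = 95.05
  R: 0 + 1(27.47) = 27.47
  U: 65.4 (inert)

95.1 mol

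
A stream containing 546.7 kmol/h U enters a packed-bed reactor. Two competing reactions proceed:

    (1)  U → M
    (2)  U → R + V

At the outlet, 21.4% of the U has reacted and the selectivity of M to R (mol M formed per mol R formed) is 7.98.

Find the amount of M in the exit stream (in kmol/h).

Conversion of U: U consumed = 0.214 × 546.7 = 117 kmol/h = 1ξ₁ + 1ξ₂.
Selectivity: 1ξ₁ / (1ξ₂) = 7.98 → ξ₁ = 7.98 ξ₂.
Substitute: (1·7.98 + 1) ξ₂ = 117 → ξ₂ = 13.03 kmol/h, ξ₁ = 104 kmol/h.
Outlet amounts (n = n₀ + Σ ν·ξ):
  U: 546.7 − 1(104) − 1(13.03) = 429.7
  M: 0 + 1(104) = 104
  R: 0 + 1(13.03) = 13.03
  V: 0 + 1(13.03) = 13.03

104 kmol/h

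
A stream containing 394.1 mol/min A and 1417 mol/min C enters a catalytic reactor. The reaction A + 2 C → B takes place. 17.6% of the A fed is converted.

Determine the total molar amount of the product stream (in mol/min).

1670 mol/min

A reacted = 0.176 × 394.1 = 69.36 mol/min; ν_A = −1, so ξ = 69.36/1 = 69.36 mol/min.
Outlet amounts (n = n₀ + ν ξ):
  A: 394.1 − 1(69.36) = 324.7
  C: 1417 − 2(69.36) = 1278
  B: 0 + 1(69.36) = 69.36
Total out = 324.7 + 1278 + 69.36 = 1672 mol/min.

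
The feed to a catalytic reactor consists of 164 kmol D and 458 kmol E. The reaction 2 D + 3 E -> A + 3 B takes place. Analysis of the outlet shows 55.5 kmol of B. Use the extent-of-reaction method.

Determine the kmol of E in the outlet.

402 kmol

For B: n = n₀ + 3ξ → 55.5 = 0 + 3ξ, giving ξ = 18.5 kmol.
Outlet amounts (n = n₀ + ν ξ):
  D: 164 − 2(18.5) = 127
  E: 458 − 3(18.5) = 402.5
  A: 0 + 1(18.5) = 18.5
  B: 0 + 3(18.5) = 55.5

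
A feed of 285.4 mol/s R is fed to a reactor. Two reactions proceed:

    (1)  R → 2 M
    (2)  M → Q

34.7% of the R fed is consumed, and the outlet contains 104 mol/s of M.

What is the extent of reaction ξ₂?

ξ₂ = 94.1 mol/s

Conversion of R: R consumed = 1ξ₁ = 0.347 × 285.4 → ξ₁ = 99.03 mol/s.
M balance: n_M = 0 + 2ξ₁ − 1ξ₂ = 104 → ξ₂ = (2·99.03 − 104)/1 = 94.07 mol/s.
Outlet amounts (n = n₀ + Σ ν·ξ):
  R: 285.4 − 1(99.03) = 186.4
  M: 0 + 2(99.03) − 1(94.07) = 104
  Q: 0 + 1(94.07) = 94.07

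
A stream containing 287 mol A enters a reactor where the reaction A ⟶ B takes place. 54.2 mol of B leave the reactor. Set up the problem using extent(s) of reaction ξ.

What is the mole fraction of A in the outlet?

For B: n = n₀ + 1ξ → 54.2 = 0 + 1ξ, giving ξ = 54.2 mol.
Outlet amounts (n = n₀ + ν ξ):
  A: 287 − 1(54.2) = 232.8
  B: 0 + 1(54.2) = 54.2
Total out = 287 mol; y_A = 232.8 / 287 = 0.8111.

0.811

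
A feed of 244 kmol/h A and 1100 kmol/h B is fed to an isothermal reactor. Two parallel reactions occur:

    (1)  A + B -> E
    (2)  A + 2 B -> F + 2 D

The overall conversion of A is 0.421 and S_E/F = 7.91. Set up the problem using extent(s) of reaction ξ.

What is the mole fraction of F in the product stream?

0.0092

Conversion of A: A consumed = 0.421 × 244 = 102.7 kmol/h = 1ξ₁ + 1ξ₂.
Selectivity: 1ξ₁ / (1ξ₂) = 7.91 → ξ₁ = 7.91 ξ₂.
Substitute: (1·7.91 + 1) ξ₂ = 102.7 → ξ₂ = 11.53 kmol/h, ξ₁ = 91.19 kmol/h.
Outlet amounts (n = n₀ + Σ ν·ξ):
  A: 244 − 1(91.19) − 1(11.53) = 141.3
  B: 1100 − 1(91.19) − 2(11.53) = 985.7
  E: 0 + 1(91.19) = 91.19
  F: 0 + 1(11.53) = 11.53
  D: 0 + 2(11.53) = 23.06
Total out = 1253 kmol/h; y_F = 11.53 / 1253 = 0.009203.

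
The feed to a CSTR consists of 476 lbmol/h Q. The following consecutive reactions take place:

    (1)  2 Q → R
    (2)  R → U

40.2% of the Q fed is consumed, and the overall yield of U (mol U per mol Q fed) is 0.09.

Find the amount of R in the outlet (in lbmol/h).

52.8 lbmol/h

Conversion of Q: Q consumed = 2ξ₁ = 0.402 × 476 → ξ₁ = 95.68 lbmol/h.
Yield of U: 1ξ₂ / 476 = 0.09 → ξ₂ = 42.84 lbmol/h.
Outlet amounts (n = n₀ + Σ ν·ξ):
  Q: 476 − 2(95.68) = 284.6
  R: 0 + 1(95.68) − 1(42.84) = 52.84
  U: 0 + 1(42.84) = 42.84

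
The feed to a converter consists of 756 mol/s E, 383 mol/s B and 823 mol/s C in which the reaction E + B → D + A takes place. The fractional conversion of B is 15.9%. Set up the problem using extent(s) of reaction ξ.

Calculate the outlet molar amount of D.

60.9 mol/s

B reacted = 0.159 × 383 = 60.9 mol/s; ν_B = −1, so ξ = 60.9/1 = 60.9 mol/s.
Outlet amounts (n = n₀ + ν ξ):
  E: 756 − 1(60.9) = 695.1
  B: 383 − 1(60.9) = 322.1
  D: 0 + 1(60.9) = 60.9
  A: 0 + 1(60.9) = 60.9
  C: 823 (inert)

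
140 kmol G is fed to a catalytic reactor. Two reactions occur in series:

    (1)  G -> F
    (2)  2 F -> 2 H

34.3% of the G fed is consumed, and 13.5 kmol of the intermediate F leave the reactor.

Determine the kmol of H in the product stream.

34.5 kmol

Conversion of G: G consumed = 1ξ₁ = 0.343 × 140 → ξ₁ = 48.02 kmol.
F balance: n_F = 0 + 1ξ₁ − 2ξ₂ = 13.5 → ξ₂ = (1·48.02 − 13.5)/2 = 17.26 kmol.
Outlet amounts (n = n₀ + Σ ν·ξ):
  G: 140 − 1(48.02) = 91.98
  F: 0 + 1(48.02) − 2(17.26) = 13.5
  H: 0 + 2(17.26) = 34.52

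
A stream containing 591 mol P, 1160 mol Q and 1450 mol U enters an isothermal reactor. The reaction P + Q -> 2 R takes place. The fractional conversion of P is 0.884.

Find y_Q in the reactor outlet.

P reacted = 0.884 × 591 = 522.4 mol; ν_P = −1, so ξ = 522.4/1 = 522.4 mol.
Outlet amounts (n = n₀ + ν ξ):
  P: 591 − 1(522.4) = 68.56
  Q: 1160 − 1(522.4) = 637.6
  R: 0 + 2(522.4) = 1045
  U: 1450 (inert)
Total out = 3201 mol; y_Q = 637.6 / 3201 = 0.1992.

0.199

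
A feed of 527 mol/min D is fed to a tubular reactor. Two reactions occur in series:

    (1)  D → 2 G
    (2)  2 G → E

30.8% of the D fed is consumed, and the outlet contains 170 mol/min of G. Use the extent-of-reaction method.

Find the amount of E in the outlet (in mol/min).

77.3 mol/min

Conversion of D: D consumed = 1ξ₁ = 0.308 × 527 → ξ₁ = 162.3 mol/min.
G balance: n_G = 0 + 2ξ₁ − 2ξ₂ = 170 → ξ₂ = (2·162.3 − 170)/2 = 77.32 mol/min.
Outlet amounts (n = n₀ + Σ ν·ξ):
  D: 527 − 1(162.3) = 364.7
  G: 0 + 2(162.3) − 2(77.32) = 170
  E: 0 + 1(77.32) = 77.32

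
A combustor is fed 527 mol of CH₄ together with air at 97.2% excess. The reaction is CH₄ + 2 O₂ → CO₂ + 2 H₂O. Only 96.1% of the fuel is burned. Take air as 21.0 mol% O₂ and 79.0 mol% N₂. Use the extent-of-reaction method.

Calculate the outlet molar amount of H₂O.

1010 mol

Stoichiometric O₂ = 2 × 527 = 1054 mol; O₂ fed = 1054 × 1.972 = 2078 mol.
N₂ fed = 2078 × 79/21 = 7819 mol.
Fuel reacted = 0.961 × 527 → ξ = 506.4 mol.
Outlet (n = n₀ + ν ξ):
  CH₄: 527 − 1(506.4) = 20.55
  O₂: 2078 − 2(506.4) = 1066
  N₂: 7819 (inert)
  CO₂: 0 + 1(506.4) = 506.4
  H₂O: 0 + 2(506.4) = 1013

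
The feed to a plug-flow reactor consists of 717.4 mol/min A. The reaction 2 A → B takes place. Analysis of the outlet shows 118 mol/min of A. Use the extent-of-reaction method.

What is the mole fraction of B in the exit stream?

0.718

For A: n = n₀ − 2ξ → 118 = 717.4 − 2ξ, giving ξ = 299.7 mol/min.
Outlet amounts (n = n₀ + ν ξ):
  A: 717.4 − 2(299.7) = 118
  B: 0 + 1(299.7) = 299.7
Total out = 417.7 mol/min; y_B = 299.7 / 417.7 = 0.7175.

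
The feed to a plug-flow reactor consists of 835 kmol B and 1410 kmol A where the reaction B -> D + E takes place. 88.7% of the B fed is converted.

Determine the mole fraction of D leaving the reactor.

0.248

B reacted = 0.887 × 835 = 740.6 kmol; ν_B = −1, so ξ = 740.6/1 = 740.6 kmol.
Outlet amounts (n = n₀ + ν ξ):
  B: 835 − 1(740.6) = 94.36
  D: 0 + 1(740.6) = 740.6
  E: 0 + 1(740.6) = 740.6
  A: 1410 (inert)
Total out = 2986 kmol; y_D = 740.6 / 2986 = 0.2481.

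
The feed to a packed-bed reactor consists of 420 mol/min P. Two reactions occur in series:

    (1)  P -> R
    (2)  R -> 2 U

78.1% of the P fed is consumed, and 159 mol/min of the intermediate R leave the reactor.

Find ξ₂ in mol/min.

ξ₂ = 169 mol/min

Conversion of P: P consumed = 1ξ₁ = 0.781 × 420 → ξ₁ = 328 mol/min.
R balance: n_R = 0 + 1ξ₁ − 1ξ₂ = 159 → ξ₂ = (1·328 − 159)/1 = 169 mol/min.
Outlet amounts (n = n₀ + Σ ν·ξ):
  P: 420 − 1(328) = 91.98
  R: 0 + 1(328) − 1(169) = 159
  U: 0 + 2(169) = 338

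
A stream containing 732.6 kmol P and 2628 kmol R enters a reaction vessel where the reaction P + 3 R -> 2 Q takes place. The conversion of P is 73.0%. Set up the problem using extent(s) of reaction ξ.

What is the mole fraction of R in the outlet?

0.447

P reacted = 0.73 × 732.6 = 534.8 kmol; ν_P = −1, so ξ = 534.8/1 = 534.8 kmol.
Outlet amounts (n = n₀ + ν ξ):
  P: 732.6 − 1(534.8) = 197.8
  R: 2628 − 3(534.8) = 1024
  Q: 0 + 2(534.8) = 1070
Total out = 2291 kmol; y_R = 1024 / 2291 = 0.4468.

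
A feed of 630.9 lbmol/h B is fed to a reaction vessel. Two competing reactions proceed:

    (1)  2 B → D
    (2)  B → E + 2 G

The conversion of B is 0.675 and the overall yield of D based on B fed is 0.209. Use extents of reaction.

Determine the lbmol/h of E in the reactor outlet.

Yield of D: 1ξ₁ / 630.9 = 0.209 → ξ₁ = 131.9 lbmol/h.
Conversion of B: 2ξ₁ + 1ξ₂ = 0.675 × 630.9 = 425.9 → ξ₂ = 162.1 lbmol/h.
Outlet amounts (n = n₀ + Σ ν·ξ):
  B: 630.9 − 2(131.9) − 1(162.1) = 205
  D: 0 + 1(131.9) = 131.9
  E: 0 + 1(162.1) = 162.1
  G: 0 + 2(162.1) = 324.3

162 lbmol/h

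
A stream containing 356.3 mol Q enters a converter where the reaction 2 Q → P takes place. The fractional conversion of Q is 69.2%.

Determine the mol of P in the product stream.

Q reacted = 0.692 × 356.3 = 246.6 mol; ν_Q = −2, so ξ = 246.6/2 = 123.3 mol.
Outlet amounts (n = n₀ + ν ξ):
  Q: 356.3 − 2(123.3) = 109.7
  P: 0 + 1(123.3) = 123.3

123 mol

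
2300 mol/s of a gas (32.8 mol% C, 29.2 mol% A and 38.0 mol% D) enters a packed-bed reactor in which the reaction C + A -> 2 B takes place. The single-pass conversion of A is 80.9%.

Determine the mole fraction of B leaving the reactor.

A reacted = 0.809 × 671.6 = 543.3 mol/s; ν_A = −1, so ξ = 543.3/1 = 543.3 mol/s.
Outlet amounts (n = n₀ + ν ξ):
  C: 754.4 − 1(543.3) = 211.1
  A: 671.6 − 1(543.3) = 128.3
  B: 0 + 2(543.3) = 1087
  D: 874 (inert)
Total out = 2300 mol/s; y_B = 1087 / 2300 = 0.4725.

0.472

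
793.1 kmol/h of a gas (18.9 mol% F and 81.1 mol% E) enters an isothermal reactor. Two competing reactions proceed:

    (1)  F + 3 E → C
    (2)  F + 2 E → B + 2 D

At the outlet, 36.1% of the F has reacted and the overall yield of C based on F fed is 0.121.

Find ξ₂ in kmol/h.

ξ₂ = 36 kmol/h

Yield of C: 1ξ₁ / 149.9 = 0.121 → ξ₁ = 18.14 kmol/h.
Conversion of F: 1ξ₁ + 1ξ₂ = 0.361 × 149.9 = 54.11 → ξ₂ = 35.98 kmol/h.
Outlet amounts (n = n₀ + Σ ν·ξ):
  F: 149.9 − 1(18.14) − 1(35.98) = 95.78
  E: 643.2 − 3(18.14) − 2(35.98) = 516.8
  C: 0 + 1(18.14) = 18.14
  B: 0 + 1(35.98) = 35.98
  D: 0 + 2(35.98) = 71.95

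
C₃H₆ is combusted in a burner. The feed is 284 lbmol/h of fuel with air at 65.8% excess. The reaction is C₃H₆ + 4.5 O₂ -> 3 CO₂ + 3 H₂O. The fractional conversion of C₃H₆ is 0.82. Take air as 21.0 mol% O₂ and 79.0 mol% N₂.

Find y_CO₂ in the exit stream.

Stoichiometric O₂ = 4.5 × 284 = 1278 lbmol/h; O₂ fed = 1278 × 1.658 = 2119 lbmol/h.
N₂ fed = 2119 × 79/21 = 7971 lbmol/h.
Fuel reacted = 0.82 × 284 → ξ = 232.9 lbmol/h.
Outlet (n = n₀ + ν ξ):
  C₃H₆: 284 − 1(232.9) = 51.12
  O₂: 2119 − 4.5(232.9) = 1071
  N₂: 7971 (inert)
  CO₂: 0 + 3(232.9) = 698.6
  H₂O: 0 + 3(232.9) = 698.6
Total out = 10490 lbmol/h; y_CO₂ = 698.6 / 10490 = 0.0666.

0.0666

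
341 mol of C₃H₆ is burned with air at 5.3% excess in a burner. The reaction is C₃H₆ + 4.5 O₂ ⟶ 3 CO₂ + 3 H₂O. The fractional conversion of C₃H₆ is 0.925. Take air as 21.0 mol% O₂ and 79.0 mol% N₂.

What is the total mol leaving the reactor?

Stoichiometric O₂ = 4.5 × 341 = 1534 mol; O₂ fed = 1534 × 1.053 = 1616 mol.
N₂ fed = 1616 × 79/21 = 6079 mol.
Fuel reacted = 0.925 × 341 → ξ = 315.4 mol.
Outlet (n = n₀ + ν ξ):
  C₃H₆: 341 − 1(315.4) = 25.57
  O₂: 1616 − 4.5(315.4) = 196.4
  N₂: 6079 (inert)
  CO₂: 0 + 3(315.4) = 946.3
  H₂O: 0 + 3(315.4) = 946.3
Total out = 25.57 + 196.4 + 6079 + 946.3 + 946.3 = 8193 mol.

8190 mol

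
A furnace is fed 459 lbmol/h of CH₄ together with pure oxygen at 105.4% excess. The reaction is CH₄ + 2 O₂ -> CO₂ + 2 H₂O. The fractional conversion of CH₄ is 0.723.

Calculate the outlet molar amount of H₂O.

Stoichiometric O₂ = 2 × 459 = 918 lbmol/h; O₂ fed = 918 × 2.054 = 1886 lbmol/h.
Fuel reacted = 0.723 × 459 → ξ = 331.9 lbmol/h.
Outlet (n = n₀ + ν ξ):
  CH₄: 459 − 1(331.9) = 127.1
  O₂: 1886 − 2(331.9) = 1222
  CO₂: 0 + 1(331.9) = 331.9
  H₂O: 0 + 2(331.9) = 663.7

664 lbmol/h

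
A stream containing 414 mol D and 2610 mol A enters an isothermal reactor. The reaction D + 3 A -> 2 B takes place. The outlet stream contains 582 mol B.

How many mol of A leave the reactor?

1740 mol

For B: n = n₀ + 2ξ → 582 = 0 + 2ξ, giving ξ = 291 mol.
Outlet amounts (n = n₀ + ν ξ):
  D: 414 − 1(291) = 123
  A: 2610 − 3(291) = 1737
  B: 0 + 2(291) = 582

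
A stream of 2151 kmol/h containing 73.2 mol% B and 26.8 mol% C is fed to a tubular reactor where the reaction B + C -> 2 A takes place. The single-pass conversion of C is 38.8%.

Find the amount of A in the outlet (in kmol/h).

447 kmol/h

C reacted = 0.388 × 576.5 = 223.7 kmol/h; ν_C = −1, so ξ = 223.7/1 = 223.7 kmol/h.
Outlet amounts (n = n₀ + ν ξ):
  B: 1575 − 1(223.7) = 1351
  C: 576.5 − 1(223.7) = 352.8
  A: 0 + 2(223.7) = 447.3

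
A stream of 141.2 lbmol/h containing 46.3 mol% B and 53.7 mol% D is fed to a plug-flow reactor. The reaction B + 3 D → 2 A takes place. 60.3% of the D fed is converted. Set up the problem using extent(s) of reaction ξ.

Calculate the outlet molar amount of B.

D reacted = 0.603 × 75.82 = 45.72 lbmol/h; ν_D = −3, so ξ = 45.72/3 = 15.24 lbmol/h.
Outlet amounts (n = n₀ + ν ξ):
  B: 65.38 − 1(15.24) = 50.13
  D: 75.82 − 3(15.24) = 30.1
  A: 0 + 2(15.24) = 30.48

50.1 lbmol/h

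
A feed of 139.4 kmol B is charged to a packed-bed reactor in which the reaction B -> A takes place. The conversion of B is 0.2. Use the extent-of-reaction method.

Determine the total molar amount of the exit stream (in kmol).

B reacted = 0.2 × 139.4 = 27.88 kmol; ν_B = −1, so ξ = 27.88/1 = 27.88 kmol.
Outlet amounts (n = n₀ + ν ξ):
  B: 139.4 − 1(27.88) = 111.5
  A: 0 + 1(27.88) = 27.88
Total out = 111.5 + 27.88 = 139.4 kmol.

139 kmol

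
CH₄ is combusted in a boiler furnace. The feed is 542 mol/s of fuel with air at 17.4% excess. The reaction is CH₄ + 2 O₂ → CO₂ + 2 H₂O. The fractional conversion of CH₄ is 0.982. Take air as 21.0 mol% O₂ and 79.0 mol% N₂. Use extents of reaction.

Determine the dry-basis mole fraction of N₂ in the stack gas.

Stoichiometric O₂ = 2 × 542 = 1084 mol/s; O₂ fed = 1084 × 1.174 = 1273 mol/s.
N₂ fed = 1273 × 79/21 = 4787 mol/s.
Fuel reacted = 0.982 × 542 → ξ = 532.2 mol/s.
Outlet (n = n₀ + ν ξ):
  CH₄: 542 − 1(532.2) = 9.756
  O₂: 1273 − 2(532.2) = 208.1
  N₂: 4787 (inert)
  CO₂: 0 + 1(532.2) = 532.2
  H₂O: 0 + 2(532.2) = 1064
Dry total = 5538 mol/s; y_N₂ (dry) = 4787 / 5538 = 0.8645.

0.865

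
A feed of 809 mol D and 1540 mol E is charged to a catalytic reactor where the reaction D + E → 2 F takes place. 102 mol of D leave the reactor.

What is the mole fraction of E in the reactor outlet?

0.355

For D: n = n₀ − 1ξ → 102 = 809 − 1ξ, giving ξ = 707 mol.
Outlet amounts (n = n₀ + ν ξ):
  D: 809 − 1(707) = 102
  E: 1540 − 1(707) = 833
  F: 0 + 2(707) = 1414
Total out = 2349 mol; y_E = 833 / 2349 = 0.3546.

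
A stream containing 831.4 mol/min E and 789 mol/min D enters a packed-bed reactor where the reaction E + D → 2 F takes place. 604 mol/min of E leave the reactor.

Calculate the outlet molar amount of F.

455 mol/min

For E: n = n₀ − 1ξ → 604 = 831.4 − 1ξ, giving ξ = 227.4 mol/min.
Outlet amounts (n = n₀ + ν ξ):
  E: 831.4 − 1(227.4) = 604
  D: 789 − 1(227.4) = 561.6
  F: 0 + 2(227.4) = 454.8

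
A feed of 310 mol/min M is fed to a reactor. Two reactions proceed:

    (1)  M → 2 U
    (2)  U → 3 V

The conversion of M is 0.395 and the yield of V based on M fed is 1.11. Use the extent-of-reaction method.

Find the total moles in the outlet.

662 mol/min

Conversion of M: M consumed = 1ξ₁ = 0.395 × 310 → ξ₁ = 122.5 mol/min.
Yield of V: 3ξ₂ / 310 = 1.11 → ξ₂ = 114.7 mol/min.
Outlet amounts (n = n₀ + Σ ν·ξ):
  M: 310 − 1(122.5) = 187.6
  U: 0 + 2(122.5) − 1(114.7) = 130.2
  V: 0 + 3(114.7) = 344.1
Total out = 187.6 + 130.2 + 344.1 = 661.9 mol/min.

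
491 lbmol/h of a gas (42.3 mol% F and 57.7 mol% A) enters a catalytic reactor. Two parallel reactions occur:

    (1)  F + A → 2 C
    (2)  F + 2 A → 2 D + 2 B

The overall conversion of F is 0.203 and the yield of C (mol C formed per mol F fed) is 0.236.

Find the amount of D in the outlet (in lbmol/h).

35.3 lbmol/h

Yield of C: 2ξ₁ / 207.7 = 0.236 → ξ₁ = 24.51 lbmol/h.
Conversion of F: 1ξ₁ + 1ξ₂ = 0.203 × 207.7 = 42.16 → ξ₂ = 17.65 lbmol/h.
Outlet amounts (n = n₀ + Σ ν·ξ):
  F: 207.7 − 1(24.51) − 1(17.65) = 165.5
  A: 283.3 − 1(24.51) − 2(17.65) = 223.5
  C: 0 + 2(24.51) = 49.02
  D: 0 + 2(17.65) = 35.31
  B: 0 + 2(17.65) = 35.31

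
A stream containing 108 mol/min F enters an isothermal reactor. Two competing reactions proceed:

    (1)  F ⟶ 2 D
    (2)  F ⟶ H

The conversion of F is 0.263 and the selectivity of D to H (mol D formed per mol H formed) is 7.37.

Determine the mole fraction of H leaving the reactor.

0.0465

Conversion of F: F consumed = 0.263 × 108 = 28.4 mol/min = 1ξ₁ + 1ξ₂.
Selectivity: 2ξ₁ / (1ξ₂) = 7.37 → ξ₁ = 3.685 ξ₂.
Substitute: (1·3.685 + 1) ξ₂ = 28.4 → ξ₂ = 6.063 mol/min, ξ₁ = 22.34 mol/min.
Outlet amounts (n = n₀ + Σ ν·ξ):
  F: 108 − 1(22.34) − 1(6.063) = 79.6
  D: 0 + 2(22.34) = 44.68
  H: 0 + 1(6.063) = 6.063
Total out = 130.3 mol/min; y_H = 6.063 / 130.3 = 0.04651.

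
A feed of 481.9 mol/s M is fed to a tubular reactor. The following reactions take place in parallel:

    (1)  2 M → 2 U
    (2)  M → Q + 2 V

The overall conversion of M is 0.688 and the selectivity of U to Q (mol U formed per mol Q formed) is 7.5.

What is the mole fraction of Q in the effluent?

0.0697

Conversion of M: M consumed = 0.688 × 481.9 = 331.5 mol/s = 2ξ₁ + 1ξ₂.
Selectivity: 2ξ₁ / (1ξ₂) = 7.5 → ξ₁ = 3.75 ξ₂.
Substitute: (2·3.75 + 1) ξ₂ = 331.5 → ξ₂ = 39.01 mol/s, ξ₁ = 146.3 mol/s.
Outlet amounts (n = n₀ + Σ ν·ξ):
  M: 481.9 − 2(146.3) − 1(39.01) = 150.4
  U: 0 + 2(146.3) = 292.5
  Q: 0 + 1(39.01) = 39.01
  V: 0 + 2(39.01) = 78.01
Total out = 559.9 mol/s; y_Q = 39.01 / 559.9 = 0.06966.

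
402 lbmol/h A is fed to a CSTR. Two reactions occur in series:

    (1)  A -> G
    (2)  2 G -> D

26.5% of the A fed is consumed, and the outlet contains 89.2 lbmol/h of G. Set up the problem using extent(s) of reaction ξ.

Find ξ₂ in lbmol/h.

ξ₂ = 8.66 lbmol/h

Conversion of A: A consumed = 1ξ₁ = 0.265 × 402 → ξ₁ = 106.5 lbmol/h.
G balance: n_G = 0 + 1ξ₁ − 2ξ₂ = 89.2 → ξ₂ = (1·106.5 − 89.2)/2 = 8.665 lbmol/h.
Outlet amounts (n = n₀ + Σ ν·ξ):
  A: 402 − 1(106.5) = 295.5
  G: 0 + 1(106.5) − 2(8.665) = 89.2
  D: 0 + 1(8.665) = 8.665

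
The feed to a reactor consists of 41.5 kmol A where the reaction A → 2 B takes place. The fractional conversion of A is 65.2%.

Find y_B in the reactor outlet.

A reacted = 0.652 × 41.5 = 27.06 kmol; ν_A = −1, so ξ = 27.06/1 = 27.06 kmol.
Outlet amounts (n = n₀ + ν ξ):
  A: 41.5 − 1(27.06) = 14.44
  B: 0 + 2(27.06) = 54.12
Total out = 68.56 kmol; y_B = 54.12 / 68.56 = 0.7893.

0.789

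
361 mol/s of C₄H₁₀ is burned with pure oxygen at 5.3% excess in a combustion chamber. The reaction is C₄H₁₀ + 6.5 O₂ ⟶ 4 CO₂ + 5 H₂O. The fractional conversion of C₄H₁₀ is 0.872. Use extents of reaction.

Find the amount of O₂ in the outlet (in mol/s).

425 mol/s

Stoichiometric O₂ = 6.5 × 361 = 2346 mol/s; O₂ fed = 2346 × 1.053 = 2471 mol/s.
Fuel reacted = 0.872 × 361 → ξ = 314.8 mol/s.
Outlet (n = n₀ + ν ξ):
  C₄H₁₀: 361 − 1(314.8) = 46.21
  O₂: 2471 − 6.5(314.8) = 424.7
  CO₂: 0 + 4(314.8) = 1259
  H₂O: 0 + 5(314.8) = 1574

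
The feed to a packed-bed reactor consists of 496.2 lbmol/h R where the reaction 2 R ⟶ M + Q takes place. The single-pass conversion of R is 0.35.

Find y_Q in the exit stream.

0.175

R reacted = 0.35 × 496.2 = 173.7 lbmol/h; ν_R = −2, so ξ = 173.7/2 = 86.83 lbmol/h.
Outlet amounts (n = n₀ + ν ξ):
  R: 496.2 − 2(86.83) = 322.5
  M: 0 + 1(86.83) = 86.83
  Q: 0 + 1(86.83) = 86.83
Total out = 496.2 lbmol/h; y_Q = 86.83 / 496.2 = 0.175.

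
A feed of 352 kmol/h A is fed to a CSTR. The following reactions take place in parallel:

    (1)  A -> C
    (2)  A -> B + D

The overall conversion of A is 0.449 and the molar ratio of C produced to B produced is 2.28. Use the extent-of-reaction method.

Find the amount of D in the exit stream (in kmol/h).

Conversion of A: A consumed = 0.449 × 352 = 158 kmol/h = 1ξ₁ + 1ξ₂.
Selectivity: 1ξ₁ / (1ξ₂) = 2.28 → ξ₁ = 2.28 ξ₂.
Substitute: (1·2.28 + 1) ξ₂ = 158 → ξ₂ = 48.19 kmol/h, ξ₁ = 109.9 kmol/h.
Outlet amounts (n = n₀ + Σ ν·ξ):
  A: 352 − 1(109.9) − 1(48.19) = 194
  C: 0 + 1(109.9) = 109.9
  B: 0 + 1(48.19) = 48.19
  D: 0 + 1(48.19) = 48.19

48.2 kmol/h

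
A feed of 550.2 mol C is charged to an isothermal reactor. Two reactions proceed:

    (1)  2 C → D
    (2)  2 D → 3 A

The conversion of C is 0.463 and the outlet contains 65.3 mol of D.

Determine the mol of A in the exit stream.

Conversion of C: C consumed = 2ξ₁ = 0.463 × 550.2 → ξ₁ = 127.4 mol.
D balance: n_D = 0 + 1ξ₁ − 2ξ₂ = 65.3 → ξ₂ = (1·127.4 − 65.3)/2 = 31.04 mol.
Outlet amounts (n = n₀ + Σ ν·ξ):
  C: 550.2 − 2(127.4) = 295.5
  D: 0 + 1(127.4) − 2(31.04) = 65.3
  A: 0 + 3(31.04) = 93.11

93.1 mol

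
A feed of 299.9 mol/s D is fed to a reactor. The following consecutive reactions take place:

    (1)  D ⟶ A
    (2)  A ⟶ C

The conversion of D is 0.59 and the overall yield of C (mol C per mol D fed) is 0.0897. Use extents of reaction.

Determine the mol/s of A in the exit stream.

150 mol/s

Conversion of D: D consumed = 1ξ₁ = 0.59 × 299.9 → ξ₁ = 176.9 mol/s.
Yield of C: 1ξ₂ / 299.9 = 0.0897 → ξ₂ = 26.9 mol/s.
Outlet amounts (n = n₀ + Σ ν·ξ):
  D: 299.9 − 1(176.9) = 123
  A: 0 + 1(176.9) − 1(26.9) = 150
  C: 0 + 1(26.9) = 26.9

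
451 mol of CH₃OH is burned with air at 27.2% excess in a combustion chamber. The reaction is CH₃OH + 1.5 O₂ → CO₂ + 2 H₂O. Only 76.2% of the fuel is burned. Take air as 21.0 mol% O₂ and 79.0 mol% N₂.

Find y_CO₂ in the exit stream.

0.0728

Stoichiometric O₂ = 1.5 × 451 = 676.5 mol; O₂ fed = 676.5 × 1.272 = 860.5 mol.
N₂ fed = 860.5 × 79/21 = 3237 mol.
Fuel reacted = 0.762 × 451 → ξ = 343.7 mol.
Outlet (n = n₀ + ν ξ):
  CH₃OH: 451 − 1(343.7) = 107.3
  O₂: 860.5 − 1.5(343.7) = 345
  N₂: 3237 (inert)
  CO₂: 0 + 1(343.7) = 343.7
  H₂O: 0 + 2(343.7) = 687.3
Total out = 4720 mol; y_CO₂ = 343.7 / 4720 = 0.0728.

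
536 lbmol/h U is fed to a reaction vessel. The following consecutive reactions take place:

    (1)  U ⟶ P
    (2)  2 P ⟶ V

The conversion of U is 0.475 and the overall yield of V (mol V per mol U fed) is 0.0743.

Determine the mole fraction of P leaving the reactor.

Conversion of U: U consumed = 1ξ₁ = 0.475 × 536 → ξ₁ = 254.6 lbmol/h.
Yield of V: 1ξ₂ / 536 = 0.0743 → ξ₂ = 39.82 lbmol/h.
Outlet amounts (n = n₀ + Σ ν·ξ):
  U: 536 − 1(254.6) = 281.4
  P: 0 + 1(254.6) − 2(39.82) = 175
  V: 0 + 1(39.82) = 39.82
Total out = 496.2 lbmol/h; y_P = 175 / 496.2 = 0.3526.

0.353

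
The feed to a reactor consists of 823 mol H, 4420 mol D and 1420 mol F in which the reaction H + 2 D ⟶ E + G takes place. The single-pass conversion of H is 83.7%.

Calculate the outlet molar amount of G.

H reacted = 0.837 × 823 = 688.9 mol; ν_H = −1, so ξ = 688.9/1 = 688.9 mol.
Outlet amounts (n = n₀ + ν ξ):
  H: 823 − 1(688.9) = 134.1
  D: 4420 − 2(688.9) = 3042
  E: 0 + 1(688.9) = 688.9
  G: 0 + 1(688.9) = 688.9
  F: 1420 (inert)

689 mol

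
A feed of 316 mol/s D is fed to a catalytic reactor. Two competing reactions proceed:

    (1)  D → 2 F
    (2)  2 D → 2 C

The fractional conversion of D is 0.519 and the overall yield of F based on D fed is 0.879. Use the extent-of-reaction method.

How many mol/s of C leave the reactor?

Yield of F: 2ξ₁ / 316 = 0.879 → ξ₁ = 138.9 mol/s.
Conversion of D: 1ξ₁ + 2ξ₂ = 0.519 × 316 = 164 → ξ₂ = 12.56 mol/s.
Outlet amounts (n = n₀ + Σ ν·ξ):
  D: 316 − 1(138.9) − 2(12.56) = 152
  F: 0 + 2(138.9) = 277.8
  C: 0 + 2(12.56) = 25.12

25.1 mol/s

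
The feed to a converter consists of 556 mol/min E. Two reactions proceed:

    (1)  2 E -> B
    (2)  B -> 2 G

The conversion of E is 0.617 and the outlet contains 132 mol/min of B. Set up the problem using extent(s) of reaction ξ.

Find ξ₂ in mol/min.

ξ₂ = 39.5 mol/min

Conversion of E: E consumed = 2ξ₁ = 0.617 × 556 → ξ₁ = 171.5 mol/min.
B balance: n_B = 0 + 1ξ₁ − 1ξ₂ = 132 → ξ₂ = (1·171.5 − 132)/1 = 39.53 mol/min.
Outlet amounts (n = n₀ + Σ ν·ξ):
  E: 556 − 2(171.5) = 212.9
  B: 0 + 1(171.5) − 1(39.53) = 132
  G: 0 + 2(39.53) = 79.05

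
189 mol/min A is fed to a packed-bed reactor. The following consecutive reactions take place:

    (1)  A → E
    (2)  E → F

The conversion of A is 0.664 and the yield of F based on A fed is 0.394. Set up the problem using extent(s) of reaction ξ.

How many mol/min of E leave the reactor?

51 mol/min

Conversion of A: A consumed = 1ξ₁ = 0.664 × 189 → ξ₁ = 125.5 mol/min.
Yield of F: 1ξ₂ / 189 = 0.394 → ξ₂ = 74.47 mol/min.
Outlet amounts (n = n₀ + Σ ν·ξ):
  A: 189 − 1(125.5) = 63.5
  E: 0 + 1(125.5) − 1(74.47) = 51.03
  F: 0 + 1(74.47) = 74.47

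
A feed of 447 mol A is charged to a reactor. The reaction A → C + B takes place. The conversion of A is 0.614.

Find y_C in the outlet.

A reacted = 0.614 × 447 = 274.5 mol; ν_A = −1, so ξ = 274.5/1 = 274.5 mol.
Outlet amounts (n = n₀ + ν ξ):
  A: 447 − 1(274.5) = 172.5
  C: 0 + 1(274.5) = 274.5
  B: 0 + 1(274.5) = 274.5
Total out = 721.5 mol; y_C = 274.5 / 721.5 = 0.3804.

0.38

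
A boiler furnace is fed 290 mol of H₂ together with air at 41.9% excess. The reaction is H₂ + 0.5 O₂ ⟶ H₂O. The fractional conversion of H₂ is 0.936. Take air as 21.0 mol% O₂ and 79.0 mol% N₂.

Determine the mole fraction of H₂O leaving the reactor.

Stoichiometric O₂ = 0.5 × 290 = 145 mol; O₂ fed = 145 × 1.419 = 205.8 mol.
N₂ fed = 205.8 × 79/21 = 774 mol.
Fuel reacted = 0.936 × 290 → ξ = 271.4 mol.
Outlet (n = n₀ + ν ξ):
  H₂: 290 − 1(271.4) = 18.56
  O₂: 205.8 − 0.5(271.4) = 70.03
  N₂: 774 (inert)
  H₂O: 0 + 1(271.4) = 271.4
Total out = 1134 mol; y_H₂O = 271.4 / 1134 = 0.2394.

0.239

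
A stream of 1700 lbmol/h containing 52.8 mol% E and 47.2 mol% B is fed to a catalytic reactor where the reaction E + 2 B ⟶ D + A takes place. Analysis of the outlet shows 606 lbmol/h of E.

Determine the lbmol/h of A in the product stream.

For E: n = n₀ − 1ξ → 606 = 897.6 − 1ξ, giving ξ = 291.6 lbmol/h.
Outlet amounts (n = n₀ + ν ξ):
  E: 897.6 − 1(291.6) = 606
  B: 802.4 − 2(291.6) = 219.2
  D: 0 + 1(291.6) = 291.6
  A: 0 + 1(291.6) = 291.6

292 lbmol/h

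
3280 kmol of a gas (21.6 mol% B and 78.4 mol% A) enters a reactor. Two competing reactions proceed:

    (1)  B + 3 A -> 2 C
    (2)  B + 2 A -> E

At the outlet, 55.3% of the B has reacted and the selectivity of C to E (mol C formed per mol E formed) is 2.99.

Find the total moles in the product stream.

2500 kmol

Conversion of B: B consumed = 0.553 × 708.5 = 391.8 kmol = 1ξ₁ + 1ξ₂.
Selectivity: 2ξ₁ / (1ξ₂) = 2.99 → ξ₁ = 1.495 ξ₂.
Substitute: (1·1.495 + 1) ξ₂ = 391.8 → ξ₂ = 157 kmol, ξ₁ = 234.8 kmol.
Outlet amounts (n = n₀ + Σ ν·ξ):
  B: 708.5 − 1(234.8) − 1(157) = 316.7
  A: 2572 − 3(234.8) − 2(157) = 1553
  C: 0 + 2(234.8) = 469.5
  E: 0 + 1(157) = 157
Total out = 316.7 + 1553 + 469.5 + 157 = 2496 kmol.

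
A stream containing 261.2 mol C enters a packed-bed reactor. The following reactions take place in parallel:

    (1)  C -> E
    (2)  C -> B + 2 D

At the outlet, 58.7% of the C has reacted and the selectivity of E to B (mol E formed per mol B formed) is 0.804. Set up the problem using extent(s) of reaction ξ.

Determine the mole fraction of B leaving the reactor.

0.197

Conversion of C: C consumed = 0.587 × 261.2 = 153.3 mol = 1ξ₁ + 1ξ₂.
Selectivity: 1ξ₁ / (1ξ₂) = 0.804 → ξ₁ = 0.804 ξ₂.
Substitute: (1·0.804 + 1) ξ₂ = 153.3 → ξ₂ = 84.99 mol, ξ₁ = 68.33 mol.
Outlet amounts (n = n₀ + Σ ν·ξ):
  C: 261.2 − 1(68.33) − 1(84.99) = 107.9
  E: 0 + 1(68.33) = 68.33
  B: 0 + 1(84.99) = 84.99
  D: 0 + 2(84.99) = 170
Total out = 431.2 mol; y_B = 84.99 / 431.2 = 0.1971.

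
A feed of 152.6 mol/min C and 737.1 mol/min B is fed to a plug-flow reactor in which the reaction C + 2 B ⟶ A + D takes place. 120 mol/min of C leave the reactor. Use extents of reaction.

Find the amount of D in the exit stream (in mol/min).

For C: n = n₀ − 1ξ → 120 = 152.6 − 1ξ, giving ξ = 32.6 mol/min.
Outlet amounts (n = n₀ + ν ξ):
  C: 152.6 − 1(32.6) = 120
  B: 737.1 − 2(32.6) = 671.9
  A: 0 + 1(32.6) = 32.6
  D: 0 + 1(32.6) = 32.6

32.6 mol/min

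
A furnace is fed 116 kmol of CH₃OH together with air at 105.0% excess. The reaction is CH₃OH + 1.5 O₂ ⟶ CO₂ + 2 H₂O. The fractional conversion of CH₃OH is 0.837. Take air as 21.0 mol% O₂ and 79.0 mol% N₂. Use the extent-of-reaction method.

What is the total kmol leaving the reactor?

1860 kmol

Stoichiometric O₂ = 1.5 × 116 = 174 kmol; O₂ fed = 174 × 2.050 = 356.7 kmol.
N₂ fed = 356.7 × 79/21 = 1342 kmol.
Fuel reacted = 0.837 × 116 → ξ = 97.09 kmol.
Outlet (n = n₀ + ν ξ):
  CH₃OH: 116 − 1(97.09) = 18.91
  O₂: 356.7 − 1.5(97.09) = 211.1
  N₂: 1342 (inert)
  CO₂: 0 + 1(97.09) = 97.09
  H₂O: 0 + 2(97.09) = 194.2
Total out = 18.91 + 211.1 + 1342 + 97.09 + 194.2 = 1863 kmol.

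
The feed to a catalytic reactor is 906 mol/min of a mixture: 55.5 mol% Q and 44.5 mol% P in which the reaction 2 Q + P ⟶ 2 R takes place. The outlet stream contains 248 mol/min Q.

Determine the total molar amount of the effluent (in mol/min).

779 mol/min

For Q: n = n₀ − 2ξ → 248 = 502.8 − 2ξ, giving ξ = 127.4 mol/min.
Outlet amounts (n = n₀ + ν ξ):
  Q: 502.8 − 2(127.4) = 248
  P: 403.2 − 1(127.4) = 275.8
  R: 0 + 2(127.4) = 254.8
Total out = 248 + 275.8 + 254.8 = 778.6 mol/min.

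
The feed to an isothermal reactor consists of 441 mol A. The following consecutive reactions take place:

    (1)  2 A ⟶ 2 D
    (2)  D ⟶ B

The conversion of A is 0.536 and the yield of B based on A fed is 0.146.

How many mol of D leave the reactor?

Conversion of A: A consumed = 2ξ₁ = 0.536 × 441 → ξ₁ = 118.2 mol.
Yield of B: 1ξ₂ / 441 = 0.146 → ξ₂ = 64.39 mol.
Outlet amounts (n = n₀ + Σ ν·ξ):
  A: 441 − 2(118.2) = 204.6
  D: 0 + 2(118.2) − 1(64.39) = 172
  B: 0 + 1(64.39) = 64.39

172 mol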